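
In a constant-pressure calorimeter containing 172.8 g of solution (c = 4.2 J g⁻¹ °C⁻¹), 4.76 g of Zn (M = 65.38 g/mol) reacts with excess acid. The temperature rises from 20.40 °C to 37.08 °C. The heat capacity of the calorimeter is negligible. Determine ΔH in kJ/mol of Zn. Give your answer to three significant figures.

ΔH = -166 kJ/mol

|ΔT| = |37.08 − 20.40| = 16.68 °C
|q_surr| = (172.8 × 4.2) × 16.68 = 725.76 × 16.68 = 12110 J
n(Zn) = 4.76 / 65.38 = 0.07281 mol
Temperature rose, so q_rxn = −|q_surr| = -12.11 kJ
ΔH = q_rxn / n = -166.3 kJ/mol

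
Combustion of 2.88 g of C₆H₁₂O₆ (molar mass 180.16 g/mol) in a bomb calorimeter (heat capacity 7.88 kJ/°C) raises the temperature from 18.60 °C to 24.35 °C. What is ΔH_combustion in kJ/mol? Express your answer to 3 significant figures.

ΔT = 24.35 − 18.60 = 5.75 °C
q_cal = C_cal × ΔT = 7.88 × 5.75 = 45.31 kJ
n = 2.88 / 180.16 = 0.01599 mol
q_rxn = −q_cal = -45.31 kJ
ΔH = -45.31 / 0.01599 = -2834 kJ/mol

ΔH = -2830 kJ/mol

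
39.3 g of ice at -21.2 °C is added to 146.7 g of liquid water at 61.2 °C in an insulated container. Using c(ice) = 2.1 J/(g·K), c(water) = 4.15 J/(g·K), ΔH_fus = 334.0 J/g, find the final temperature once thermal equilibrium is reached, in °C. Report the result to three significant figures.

T_f = 29.0 °C

Heat to bring ice to 0 °C and melt it: q₁ = 39.3×2.1×21.2 + 39.3×334.0 = 14876 J
Heat the water can supply cooling to 0 °C: 146.7×4.15×61.2 = 37258.9 J > q₁, so all ice melts.
Energy balance: 146.7×4.15×(61.2 − T) = 14876 + 39.3×4.15×(T − 0)
608.805(61.2 − T) = 14876 + 163.095 T
37258.9 − 14876 = 771.900 T
T = 22382.9 / 771.900 = 29.00 °C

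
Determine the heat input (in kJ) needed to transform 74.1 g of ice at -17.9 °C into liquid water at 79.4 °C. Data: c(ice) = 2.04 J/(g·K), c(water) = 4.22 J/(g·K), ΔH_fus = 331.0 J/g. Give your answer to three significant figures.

q1 (heat ice -17.9→0.0 °C): 74.1 × 2.04 × 17.9 = 2706 J
q2 (melt at 0 °C): 74.1 × 331.0 = 24527 J
q3 (heat water 0.0→79.4 °C): 74.1 × 4.22 × 79.4 = 24829 J
Total: 2706 + 24527 + 24829 = 52062 J = 52.1 kJ

q = 52.1 kJ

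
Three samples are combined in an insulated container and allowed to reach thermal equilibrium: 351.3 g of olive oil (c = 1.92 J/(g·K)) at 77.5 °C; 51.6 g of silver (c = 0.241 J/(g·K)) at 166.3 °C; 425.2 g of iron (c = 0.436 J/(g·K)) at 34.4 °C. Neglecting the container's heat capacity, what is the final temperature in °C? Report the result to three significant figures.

T_f = 69.6 °C

Σ mᵢcᵢ(T − Tᵢ) = 0  ⇒  T = Σ mᵢcᵢTᵢ / Σ mᵢcᵢ
Σ mᵢcᵢ = 351.3×1.92 + 51.6×0.241 + 425.2×0.436 = 872.3188
Σ mᵢcᵢTᵢ = 674.496×77.5 + 12.4356×166.3 + 185.3872×34.4 = 60719
T = 60719 / 872.3188 = 69.61 °C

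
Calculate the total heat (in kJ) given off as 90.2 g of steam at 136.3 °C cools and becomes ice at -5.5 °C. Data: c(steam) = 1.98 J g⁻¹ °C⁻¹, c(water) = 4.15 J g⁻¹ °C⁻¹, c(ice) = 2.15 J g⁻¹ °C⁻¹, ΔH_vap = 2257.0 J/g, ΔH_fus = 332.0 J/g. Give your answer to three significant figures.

q = 279 kJ

q1 (cool steam 136.3→100 °C): 90.2 × 1.98 × 36.3 = 6483 J
q2 (condense at 100 °C): 90.2 × 2257.0 = 203581 J
q3 (cool water 100→0 °C): 90.2 × 4.15 × 100.0 = 37433 J
q4 (freeze at 0 °C): 90.2 × 332.0 = 29946 J
q5 (cool ice 0→-5.5 °C): 90.2 × 2.15 × 5.5 = 1067 J
Total: 6483 + 203581 + 37433 + 29946 + 1067 = 278510 J = 279 kJ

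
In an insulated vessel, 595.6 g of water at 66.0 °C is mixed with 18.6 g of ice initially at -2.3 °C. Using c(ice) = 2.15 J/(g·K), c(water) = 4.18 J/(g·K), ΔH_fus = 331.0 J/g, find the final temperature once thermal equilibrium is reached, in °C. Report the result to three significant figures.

Heat to bring ice to 0 °C and melt it: q₁ = 18.6×2.15×2.3 + 18.6×331.0 = 6248.6 J
Heat the water can supply cooling to 0 °C: 595.6×4.18×66.0 = 164314 J > q₁, so all ice melts.
Energy balance: 595.6×4.18×(66.0 − T) = 6248.6 + 18.6×4.18×(T − 0)
2489.608(66.0 − T) = 6248.6 + 77.748 T
164314 − 6248.6 = 2567.356 T
T = 158065.4 / 2567.356 = 61.57 °C

T_f = 61.6 °C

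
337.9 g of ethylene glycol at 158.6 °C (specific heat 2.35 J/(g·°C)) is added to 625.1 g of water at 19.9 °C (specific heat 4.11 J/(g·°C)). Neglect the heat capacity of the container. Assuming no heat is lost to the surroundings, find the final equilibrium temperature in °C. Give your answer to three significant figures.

T_f = 52.6 °C

Heat lost by ethylene glycol = heat gained by water.
(337.9)(2.35)(158.6 − T) = (625.1)(4.11)(T − 19.9)
794.065 (158.6 − T) = 2569.161 (T − 19.9)
125940 − 794.065 T = 2569.161 T − 51126
177066 = 3363.226 T
T = 52.648 °C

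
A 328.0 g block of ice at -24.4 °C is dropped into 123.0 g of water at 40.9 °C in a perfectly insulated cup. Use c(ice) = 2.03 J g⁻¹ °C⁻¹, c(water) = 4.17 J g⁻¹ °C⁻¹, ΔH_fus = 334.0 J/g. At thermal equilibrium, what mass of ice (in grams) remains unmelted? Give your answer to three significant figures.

m_ice remaining = 314 g

Heat to warm all ice to 0 °C: 328.0×2.03×24.4 = 16246 J
Heat released by water cooling to 0 °C: 123.0×4.17×40.9 = 20978 J
20978 J < 16246 + 328.0×334.0 = 125798 J, so not all ice melts; final T = 0 °C.
Heat left for melting: 20978 − 16246 = 4732 J
Mass melted = 4732 / 334.0 = 14.17 g
Ice remaining = 328.0 − 14.17 = 313.83 g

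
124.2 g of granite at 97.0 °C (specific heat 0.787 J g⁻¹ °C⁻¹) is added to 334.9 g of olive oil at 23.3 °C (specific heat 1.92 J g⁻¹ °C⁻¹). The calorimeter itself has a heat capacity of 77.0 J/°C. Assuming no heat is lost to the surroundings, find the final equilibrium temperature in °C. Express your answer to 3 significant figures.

T_f = 32.1 °C

Heat lost by granite = heat gained by olive oil + calorimeter.
(124.2)(0.787)(97.0 − T) = [(334.9)(1.92) + 77.0](T − 23.3)
97.7454 (97.0 − T) = 720.008 (T − 23.3)
9481.3 − 97.7454 T = 720.008 T − 16776
26257.3 = 817.7534 T
T = 32.11 °C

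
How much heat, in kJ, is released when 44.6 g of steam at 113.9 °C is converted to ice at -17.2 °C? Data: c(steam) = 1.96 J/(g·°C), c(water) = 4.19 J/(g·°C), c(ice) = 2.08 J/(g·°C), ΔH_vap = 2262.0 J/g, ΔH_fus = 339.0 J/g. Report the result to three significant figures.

q1 (cool steam 113.9→100 °C): 44.6 × 1.96 × 13.9 = 1215 J
q2 (condense at 100 °C): 44.6 × 2262.0 = 100885 J
q3 (cool water 100→0 °C): 44.6 × 4.19 × 100.0 = 18687 J
q4 (freeze at 0 °C): 44.6 × 339.0 = 15119 J
q5 (cool ice 0→-17.2 °C): 44.6 × 2.08 × 17.2 = 1596 J
Total: 1215 + 100885 + 18687 + 15119 + 1596 = 137502 J = 138 kJ

q = 138 kJ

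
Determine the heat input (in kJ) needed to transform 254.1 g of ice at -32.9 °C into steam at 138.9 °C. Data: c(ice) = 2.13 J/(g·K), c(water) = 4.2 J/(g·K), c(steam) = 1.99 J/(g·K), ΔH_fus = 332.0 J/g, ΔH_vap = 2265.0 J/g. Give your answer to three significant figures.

q1 (heat ice -32.9→0.0 °C): 254.1 × 2.13 × 32.9 = 17807 J
q2 (melt at 0 °C): 254.1 × 332.0 = 84361 J
q3 (heat water 0.0→100.0 °C): 254.1 × 4.2 × 100.0 = 106722 J
q4 (vaporize at 100 °C): 254.1 × 2265.0 = 575537 J
q5 (heat steam 100.0→138.9 °C): 254.1 × 1.99 × 38.9 = 19670 J
Total: 17807 + 84361 + 106722 + 575537 + 19670 = 804097 J = 804 kJ

q = 804 kJ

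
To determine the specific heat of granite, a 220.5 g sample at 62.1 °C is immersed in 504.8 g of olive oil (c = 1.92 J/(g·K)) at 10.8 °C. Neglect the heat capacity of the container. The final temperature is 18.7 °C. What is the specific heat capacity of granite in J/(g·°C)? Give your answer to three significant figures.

c = 0.800 J/(g·°C)

q_gained = (504.8 × 1.92) × (18.7 − 10.8) = 7657 J
q_lost = 220.5 × c × (62.1 − 18.7) = 9569.7 c
Set equal: c = 7657 / 9569.7 = 0.800 J/(g·°C)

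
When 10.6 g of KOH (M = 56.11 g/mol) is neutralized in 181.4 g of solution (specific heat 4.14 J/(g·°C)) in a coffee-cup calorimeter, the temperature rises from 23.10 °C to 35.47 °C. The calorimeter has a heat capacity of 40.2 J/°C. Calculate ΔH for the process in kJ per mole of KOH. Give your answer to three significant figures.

ΔH = -51.8 kJ/mol

|ΔT| = |35.47 − 23.10| = 12.37 °C
|q_surr| = (181.4 × 4.14 + 40.2) × 12.37 = 791.196 × 12.37 = 9787 J
n(KOH) = 10.6 / 56.11 = 0.1889 mol
Temperature rose, so q_rxn = −|q_surr| = -9.787 kJ
ΔH = q_rxn / n = -51.81 kJ/mol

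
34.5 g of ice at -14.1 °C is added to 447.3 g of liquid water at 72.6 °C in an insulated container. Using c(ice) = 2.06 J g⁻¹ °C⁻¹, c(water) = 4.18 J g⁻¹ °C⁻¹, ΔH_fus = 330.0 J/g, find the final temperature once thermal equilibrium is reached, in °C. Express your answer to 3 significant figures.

Heat to bring ice to 0 °C and melt it: q₁ = 34.5×2.06×14.1 + 34.5×330.0 = 12387 J
Heat the water can supply cooling to 0 °C: 447.3×4.18×72.6 = 135741 J > q₁, so all ice melts.
Energy balance: 447.3×4.18×(72.6 − T) = 12387 + 34.5×4.18×(T − 0)
1869.714(72.6 − T) = 12387 + 144.21 T
135741 − 12387 = 2013.924 T
T = 123354 / 2013.924 = 61.25 °C

T_f = 61.3 °C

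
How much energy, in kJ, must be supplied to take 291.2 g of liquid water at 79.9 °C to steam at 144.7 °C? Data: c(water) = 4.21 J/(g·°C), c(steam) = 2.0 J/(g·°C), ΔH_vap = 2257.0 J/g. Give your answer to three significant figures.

q1 (heat water 79.9→100.0 °C): 291.2 × 4.21 × 20.1 = 24642 J
q2 (vaporize at 100 °C): 291.2 × 2257.0 = 657238 J
q3 (heat steam 100.0→144.7 °C): 291.2 × 2.0 × 44.7 = 26033 J
Total: 24642 + 657238 + 26033 = 707913 J = 708 kJ

q = 708 kJ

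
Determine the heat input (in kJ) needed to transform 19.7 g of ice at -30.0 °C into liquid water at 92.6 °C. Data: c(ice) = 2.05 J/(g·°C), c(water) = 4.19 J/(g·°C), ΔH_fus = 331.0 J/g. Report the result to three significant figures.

q1 (heat ice -30.0→0.0 °C): 19.7 × 2.05 × 30.0 = 1212 J
q2 (melt at 0 °C): 19.7 × 331.0 = 6521 J
q3 (heat water 0.0→92.6 °C): 19.7 × 4.19 × 92.6 = 7643 J
Total: 1212 + 6521 + 7643 = 15376 J = 15.4 kJ

q = 15.4 kJ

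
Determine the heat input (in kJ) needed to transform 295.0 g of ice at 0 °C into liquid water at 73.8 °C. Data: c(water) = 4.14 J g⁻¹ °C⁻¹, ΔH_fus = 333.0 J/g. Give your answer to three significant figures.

q1 (melt at 0 °C): 295.0 × 333.0 = 98235 J
q2 (heat water 0.0→73.8 °C): 295.0 × 4.14 × 73.8 = 90132 J
Total: 98235 + 90132 = 188367 J = 188 kJ

q = 188 kJ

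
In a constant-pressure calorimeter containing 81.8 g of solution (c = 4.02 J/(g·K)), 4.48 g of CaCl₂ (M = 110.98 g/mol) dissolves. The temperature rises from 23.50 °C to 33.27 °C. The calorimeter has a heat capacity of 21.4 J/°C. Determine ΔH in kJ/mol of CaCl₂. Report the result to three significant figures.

ΔH = -84.8 kJ/mol

|ΔT| = |33.27 − 23.50| = 9.77 °C
|q_surr| = (81.8 × 4.02 + 21.4) × 9.77 = 350.236 × 9.77 = 3422 J
n(CaCl₂) = 4.48 / 110.98 = 0.04037 mol
Temperature rose, so q_rxn = −|q_surr| = -3.422 kJ
ΔH = q_rxn / n = -84.77 kJ/mol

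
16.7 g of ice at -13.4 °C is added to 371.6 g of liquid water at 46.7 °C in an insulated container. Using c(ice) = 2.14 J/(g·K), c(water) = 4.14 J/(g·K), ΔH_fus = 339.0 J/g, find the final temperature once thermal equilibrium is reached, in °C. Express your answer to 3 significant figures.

T_f = 40.9 °C

Heat to bring ice to 0 °C and melt it: q₁ = 16.7×2.14×13.4 + 16.7×339.0 = 6140.2 J
Heat the water can supply cooling to 0 °C: 371.6×4.14×46.7 = 71844.4 J > q₁, so all ice melts.
Energy balance: 371.6×4.14×(46.7 − T) = 6140.2 + 16.7×4.14×(T − 0)
1538.424(46.7 − T) = 6140.2 + 69.138 T
71844.4 − 6140.2 = 1607.562 T
T = 65704.2 / 1607.562 = 40.87 °C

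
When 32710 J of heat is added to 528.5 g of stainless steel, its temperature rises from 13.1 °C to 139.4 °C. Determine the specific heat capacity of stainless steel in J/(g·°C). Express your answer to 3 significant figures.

c = 0.490 J/(g·°C)

c = q / (m ΔT) = 32710 / (528.5 × 126.3)
c = 32710 / 66749.55 = 0.490 J/(g·°C)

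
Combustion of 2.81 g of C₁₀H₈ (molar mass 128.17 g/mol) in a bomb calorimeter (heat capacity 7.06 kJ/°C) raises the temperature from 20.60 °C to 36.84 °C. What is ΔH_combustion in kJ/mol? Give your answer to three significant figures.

ΔT = 36.84 − 20.60 = 16.24 °C
q_cal = C_cal × ΔT = 7.06 × 16.24 = 114.6544 kJ
n = 2.81 / 128.17 = 0.02192 mol
q_rxn = −q_cal = -114.6544 kJ
ΔH = -114.6544 / 0.02192 = -5231 kJ/mol

ΔH = -5230 kJ/mol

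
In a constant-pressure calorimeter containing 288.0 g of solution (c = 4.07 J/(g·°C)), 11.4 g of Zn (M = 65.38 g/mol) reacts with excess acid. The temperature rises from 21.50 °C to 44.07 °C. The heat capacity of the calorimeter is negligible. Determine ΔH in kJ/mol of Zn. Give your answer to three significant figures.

ΔH = -152 kJ/mol

|ΔT| = |44.07 − 21.50| = 22.57 °C
|q_surr| = (288.0 × 4.07) × 22.57 = 1172.16 × 22.57 = 26460 J
n(Zn) = 11.4 / 65.38 = 0.1744 mol
Temperature rose, so q_rxn = −|q_surr| = -26.46 kJ
ΔH = q_rxn / n = -151.7 kJ/mol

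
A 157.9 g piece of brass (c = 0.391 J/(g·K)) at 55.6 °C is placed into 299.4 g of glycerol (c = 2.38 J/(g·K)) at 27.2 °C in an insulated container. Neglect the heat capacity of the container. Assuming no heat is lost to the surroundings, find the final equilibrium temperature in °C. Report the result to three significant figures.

T_f = 29.5 °C

Heat lost by brass = heat gained by glycerol.
(157.9)(0.391)(55.6 − T) = (299.4)(2.38)(T − 27.2)
61.7389 (55.6 − T) = 712.572 (T − 27.2)
3432.7 − 61.7389 T = 712.572 T − 19382
22814.7 = 774.3109 T
T = 29.46 °C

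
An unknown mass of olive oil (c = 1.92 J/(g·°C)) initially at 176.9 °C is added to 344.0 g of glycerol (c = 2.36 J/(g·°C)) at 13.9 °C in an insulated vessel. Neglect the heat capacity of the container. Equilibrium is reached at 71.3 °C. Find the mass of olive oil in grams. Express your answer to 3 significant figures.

q_gained = (344.0 × 2.36) × (71.3 − 13.9) = 46600 J
q_lost = m × 1.92 × (176.9 − 71.3) = 202.752 m
m = 46600 / 202.752 = 230 g

m = 230 g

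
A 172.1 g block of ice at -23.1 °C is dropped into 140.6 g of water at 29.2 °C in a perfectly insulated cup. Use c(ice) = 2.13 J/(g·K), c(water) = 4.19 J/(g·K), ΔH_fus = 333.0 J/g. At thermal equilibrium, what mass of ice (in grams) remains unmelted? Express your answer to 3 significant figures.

Heat to warm all ice to 0 °C: 172.1×2.13×23.1 = 8467.8 J
Heat released by water cooling to 0 °C: 140.6×4.19×29.2 = 17202 J
17202 J < 8467.8 + 172.1×333.0 = 65777.1 J, so not all ice melts; final T = 0 °C.
Heat left for melting: 17202 − 8467.8 = 8734.2 J
Mass melted = 8734.2 / 333.0 = 26.23 g
Ice remaining = 172.1 − 26.23 = 145.87 g

m_ice remaining = 146 g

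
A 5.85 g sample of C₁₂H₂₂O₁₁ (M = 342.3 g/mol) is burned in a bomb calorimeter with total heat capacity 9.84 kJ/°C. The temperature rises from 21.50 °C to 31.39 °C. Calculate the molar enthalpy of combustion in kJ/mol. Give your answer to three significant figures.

ΔT = 31.39 − 21.50 = 9.89 °C
q_cal = C_cal × ΔT = 9.84 × 9.89 = 97.3176 kJ
n = 5.85 / 342.3 = 0.01709 mol
q_rxn = −q_cal = -97.3176 kJ
ΔH = -97.3176 / 0.01709 = -5694 kJ/mol

ΔH = -5690 kJ/mol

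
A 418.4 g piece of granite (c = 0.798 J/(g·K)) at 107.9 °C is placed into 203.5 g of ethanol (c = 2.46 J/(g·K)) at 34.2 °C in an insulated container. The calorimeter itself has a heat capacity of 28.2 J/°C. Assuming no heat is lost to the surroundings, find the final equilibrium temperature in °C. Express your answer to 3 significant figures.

T_f = 62.7 °C

Heat lost by granite = heat gained by ethanol + calorimeter.
(418.4)(0.798)(107.9 − T) = [(203.5)(2.46) + 28.2](T − 34.2)
333.8832 (107.9 − T) = 528.81 (T − 34.2)
36026 − 333.8832 T = 528.81 T − 18085
54111 = 862.6932 T
T = 62.72 °C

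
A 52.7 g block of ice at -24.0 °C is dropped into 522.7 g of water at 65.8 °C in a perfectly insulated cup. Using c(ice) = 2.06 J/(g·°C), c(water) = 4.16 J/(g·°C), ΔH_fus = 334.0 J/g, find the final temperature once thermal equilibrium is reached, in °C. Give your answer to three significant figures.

Heat to bring ice to 0 °C and melt it: q₁ = 52.7×2.06×24.0 + 52.7×334.0 = 20207 J
Heat the water can supply cooling to 0 °C: 522.7×4.16×65.8 = 143078 J > q₁, so all ice melts.
Energy balance: 522.7×4.16×(65.8 − T) = 20207 + 52.7×4.16×(T − 0)
2174.432(65.8 − T) = 20207 + 219.232 T
143078 − 20207 = 2393.664 T
T = 122871 / 2393.664 = 51.33 °C

T_f = 51.3 °C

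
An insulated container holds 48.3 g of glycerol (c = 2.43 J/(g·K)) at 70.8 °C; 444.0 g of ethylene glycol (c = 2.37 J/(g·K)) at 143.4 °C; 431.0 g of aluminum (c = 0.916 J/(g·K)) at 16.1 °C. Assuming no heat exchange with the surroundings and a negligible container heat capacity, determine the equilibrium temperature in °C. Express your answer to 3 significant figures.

Σ mᵢcᵢ(T − Tᵢ) = 0  ⇒  T = Σ mᵢcᵢTᵢ / Σ mᵢcᵢ
Σ mᵢcᵢ = 48.3×2.43 + 444.0×2.37 + 431.0×0.916 = 1564.445
Σ mᵢcᵢTᵢ = 117.369×70.8 + 1052.28×143.4 + 394.796×16.1 = 165560
T = 165560 / 1564.445 = 105.8 °C

T_f = 106 °C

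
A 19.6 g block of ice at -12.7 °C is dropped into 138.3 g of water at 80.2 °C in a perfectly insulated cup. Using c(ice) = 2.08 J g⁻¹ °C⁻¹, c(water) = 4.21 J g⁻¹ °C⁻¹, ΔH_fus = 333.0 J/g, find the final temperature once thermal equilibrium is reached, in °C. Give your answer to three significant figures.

Heat to bring ice to 0 °C and melt it: q₁ = 19.6×2.08×12.7 + 19.6×333.0 = 7044.6 J
Heat the water can supply cooling to 0 °C: 138.3×4.21×80.2 = 46695.9 J > q₁, so all ice melts.
Energy balance: 138.3×4.21×(80.2 − T) = 7044.6 + 19.6×4.21×(T − 0)
582.243(80.2 − T) = 7044.6 + 82.516 T
46695.9 − 7044.6 = 664.759 T
T = 39651.3 / 664.759 = 59.648 °C

T_f = 59.6 °C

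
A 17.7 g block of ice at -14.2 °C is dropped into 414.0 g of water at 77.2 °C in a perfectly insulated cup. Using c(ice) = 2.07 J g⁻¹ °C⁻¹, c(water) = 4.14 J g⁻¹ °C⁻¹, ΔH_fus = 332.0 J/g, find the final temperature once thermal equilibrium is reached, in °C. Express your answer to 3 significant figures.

T_f = 70.5 °C

Heat to bring ice to 0 °C and melt it: q₁ = 17.7×2.07×14.2 + 17.7×332.0 = 6396.7 J
Heat the water can supply cooling to 0 °C: 414.0×4.14×77.2 = 132318 J > q₁, so all ice melts.
Energy balance: 414.0×4.14×(77.2 − T) = 6396.7 + 17.7×4.14×(T − 0)
1713.96(77.2 − T) = 6396.7 + 73.278 T
132318 − 6396.7 = 1787.238 T
T = 125921.3 / 1787.238 = 70.46 °C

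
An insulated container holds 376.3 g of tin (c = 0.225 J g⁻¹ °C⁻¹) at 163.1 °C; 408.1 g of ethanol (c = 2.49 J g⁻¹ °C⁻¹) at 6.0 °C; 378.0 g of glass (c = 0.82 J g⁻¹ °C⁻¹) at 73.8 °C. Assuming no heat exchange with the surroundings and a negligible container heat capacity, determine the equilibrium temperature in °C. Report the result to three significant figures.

Σ mᵢcᵢ(T − Tᵢ) = 0  ⇒  T = Σ mᵢcᵢTᵢ / Σ mᵢcᵢ
Σ mᵢcᵢ = 376.3×0.225 + 408.1×2.49 + 378.0×0.82 = 1410.7965
Σ mᵢcᵢTᵢ = 84.6675×163.1 + 1016.169×6.0 + 309.96×73.8 = 42781
T = 42781 / 1410.7965 = 30.32 °C

T_f = 30.3 °C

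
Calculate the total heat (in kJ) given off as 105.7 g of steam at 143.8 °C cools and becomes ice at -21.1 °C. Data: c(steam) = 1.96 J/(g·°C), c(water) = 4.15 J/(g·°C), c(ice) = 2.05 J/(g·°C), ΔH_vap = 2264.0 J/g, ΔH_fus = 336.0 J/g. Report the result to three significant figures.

q = 332 kJ

q1 (cool steam 143.8→100 °C): 105.7 × 1.96 × 43.8 = 9074 J
q2 (condense at 100 °C): 105.7 × 2264.0 = 239305 J
q3 (cool water 100→0 °C): 105.7 × 4.15 × 100.0 = 43866 J
q4 (freeze at 0 °C): 105.7 × 336.0 = 35515 J
q5 (cool ice 0→-21.1 °C): 105.7 × 2.05 × 21.1 = 4572 J
Total: 9074 + 239305 + 43866 + 35515 + 4572 = 332332 J = 332 kJ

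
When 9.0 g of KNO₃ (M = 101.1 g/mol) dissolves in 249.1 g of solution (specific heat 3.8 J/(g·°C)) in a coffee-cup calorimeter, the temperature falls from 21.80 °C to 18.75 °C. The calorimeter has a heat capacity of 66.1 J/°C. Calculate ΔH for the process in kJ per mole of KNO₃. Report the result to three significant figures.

ΔH = 34.7 kJ/mol

|ΔT| = |18.75 − 21.80| = 3.05 °C
|q_surr| = (249.1 × 3.8 + 66.1) × 3.05 = 1012.68 × 3.05 = 3089 J
n(KNO₃) = 9.0 / 101.1 = 0.08902 mol
Temperature fell, so q_rxn = +|q_surr| = 3.089 kJ
ΔH = q_rxn / n = 34.70 kJ/mol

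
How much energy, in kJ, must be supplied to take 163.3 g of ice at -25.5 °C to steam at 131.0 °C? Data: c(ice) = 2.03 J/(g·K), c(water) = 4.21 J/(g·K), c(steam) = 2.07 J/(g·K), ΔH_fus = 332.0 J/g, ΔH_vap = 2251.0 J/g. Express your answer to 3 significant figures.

q1 (heat ice -25.5→0.0 °C): 163.3 × 2.03 × 25.5 = 8453 J
q2 (melt at 0 °C): 163.3 × 332.0 = 54216 J
q3 (heat water 0.0→100.0 °C): 163.3 × 4.21 × 100.0 = 68749 J
q4 (vaporize at 100 °C): 163.3 × 2251.0 = 367588 J
q5 (heat steam 100.0→131.0 °C): 163.3 × 2.07 × 31.0 = 10479 J
Total: 8453 + 54216 + 68749 + 367588 + 10479 = 509485 J = 509 kJ

q = 509 kJ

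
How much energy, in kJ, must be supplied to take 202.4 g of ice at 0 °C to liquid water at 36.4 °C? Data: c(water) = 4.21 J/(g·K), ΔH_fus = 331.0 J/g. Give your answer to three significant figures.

q1 (melt at 0 °C): 202.4 × 331.0 = 66994 J
q2 (heat water 0.0→36.4 °C): 202.4 × 4.21 × 36.4 = 31017 J
Total: 66994 + 31017 = 98011 J = 98.0 kJ

q = 98.0 kJ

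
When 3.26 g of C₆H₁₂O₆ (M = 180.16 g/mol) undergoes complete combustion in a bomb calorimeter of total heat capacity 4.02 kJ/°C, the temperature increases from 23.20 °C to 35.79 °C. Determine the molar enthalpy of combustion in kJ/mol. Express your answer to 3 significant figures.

ΔT = 35.79 − 23.20 = 12.59 °C
q_cal = C_cal × ΔT = 4.02 × 12.59 = 50.6118 kJ
n = 3.26 / 180.16 = 0.01810 mol
q_rxn = −q_cal = -50.6118 kJ
ΔH = -50.6118 / 0.01810 = -2796 kJ/mol

ΔH = -2800 kJ/mol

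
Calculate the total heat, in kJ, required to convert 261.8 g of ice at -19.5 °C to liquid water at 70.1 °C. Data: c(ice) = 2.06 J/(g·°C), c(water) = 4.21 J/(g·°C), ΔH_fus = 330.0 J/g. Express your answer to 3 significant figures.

q1 (heat ice -19.5→0.0 °C): 261.8 × 2.06 × 19.5 = 10517 J
q2 (melt at 0 °C): 261.8 × 330.0 = 86394 J
q3 (heat water 0.0→70.1 °C): 261.8 × 4.21 × 70.1 = 77263 J
Total: 10517 + 86394 + 77263 = 174174 J = 174 kJ

q = 174 kJ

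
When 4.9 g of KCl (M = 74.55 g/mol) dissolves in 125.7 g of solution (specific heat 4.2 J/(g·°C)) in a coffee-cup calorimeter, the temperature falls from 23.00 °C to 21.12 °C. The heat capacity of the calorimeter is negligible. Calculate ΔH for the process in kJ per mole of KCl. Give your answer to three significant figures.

|ΔT| = |21.12 − 23.00| = 1.88 °C
|q_surr| = (125.7 × 4.2) × 1.88 = 527.94 × 1.88 = 992.5 J
n(KCl) = 4.9 / 74.55 = 0.06573 mol
Temperature fell, so q_rxn = +|q_surr| = 0.9925 kJ
ΔH = q_rxn / n = 15.10 kJ/mol

ΔH = 15.1 kJ/mol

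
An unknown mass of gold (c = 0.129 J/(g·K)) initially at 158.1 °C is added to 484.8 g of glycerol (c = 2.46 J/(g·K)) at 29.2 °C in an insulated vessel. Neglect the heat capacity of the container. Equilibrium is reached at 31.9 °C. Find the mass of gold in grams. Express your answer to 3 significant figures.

q_gained = (484.8 × 2.46) × (31.9 − 29.2) = 3220 J
q_lost = m × 0.129 × (158.1 − 31.9) = 16.2798 m
m = 3220 / 16.2798 = 198 g

m = 198 g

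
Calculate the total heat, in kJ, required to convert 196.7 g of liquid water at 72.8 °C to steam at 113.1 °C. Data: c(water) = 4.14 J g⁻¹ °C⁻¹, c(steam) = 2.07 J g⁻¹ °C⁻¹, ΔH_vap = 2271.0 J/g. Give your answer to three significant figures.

q1 (heat water 72.8→100.0 °C): 196.7 × 4.14 × 27.2 = 22150 J
q2 (vaporize at 100 °C): 196.7 × 2271.0 = 446706 J
q3 (heat steam 100.0→113.1 °C): 196.7 × 2.07 × 13.1 = 5334 J
Total: 22150 + 446706 + 5334 = 474190 J = 474 kJ

q = 474 kJ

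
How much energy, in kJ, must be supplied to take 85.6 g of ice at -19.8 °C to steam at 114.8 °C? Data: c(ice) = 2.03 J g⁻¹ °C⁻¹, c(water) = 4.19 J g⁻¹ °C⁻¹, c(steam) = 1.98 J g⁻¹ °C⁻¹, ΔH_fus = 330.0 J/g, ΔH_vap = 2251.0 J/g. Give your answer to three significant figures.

q1 (heat ice -19.8→0.0 °C): 85.6 × 2.03 × 19.8 = 3441 J
q2 (melt at 0 °C): 85.6 × 330.0 = 28248 J
q3 (heat water 0.0→100.0 °C): 85.6 × 4.19 × 100.0 = 35866 J
q4 (vaporize at 100 °C): 85.6 × 2251.0 = 192686 J
q5 (heat steam 100.0→114.8 °C): 85.6 × 1.98 × 14.8 = 2508 J
Total: 3441 + 28248 + 35866 + 192686 + 2508 = 262749 J = 263 kJ

q = 263 kJ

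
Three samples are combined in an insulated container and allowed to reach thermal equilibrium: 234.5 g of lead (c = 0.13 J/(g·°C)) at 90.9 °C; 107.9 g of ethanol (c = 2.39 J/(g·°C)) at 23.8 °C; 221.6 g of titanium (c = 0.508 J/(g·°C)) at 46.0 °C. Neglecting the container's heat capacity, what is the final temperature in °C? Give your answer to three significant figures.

T_f = 35.1 °C

Σ mᵢcᵢ(T − Tᵢ) = 0  ⇒  T = Σ mᵢcᵢTᵢ / Σ mᵢcᵢ
Σ mᵢcᵢ = 234.5×0.13 + 107.9×2.39 + 221.6×0.508 = 400.9388
Σ mᵢcᵢTᵢ = 30.485×90.9 + 257.881×23.8 + 112.5728×46.0 = 14087
T = 14087 / 400.9388 = 35.14 °C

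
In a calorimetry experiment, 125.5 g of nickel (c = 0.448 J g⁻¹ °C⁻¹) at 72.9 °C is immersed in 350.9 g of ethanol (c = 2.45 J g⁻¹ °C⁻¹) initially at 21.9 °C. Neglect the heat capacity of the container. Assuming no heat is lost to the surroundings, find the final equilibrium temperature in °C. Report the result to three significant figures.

T_f = 25.0 °C

Heat lost by nickel = heat gained by ethanol.
(125.5)(0.448)(72.9 − T) = (350.9)(2.45)(T − 21.9)
56.224 (72.9 − T) = 859.705 (T − 21.9)
4098.7 − 56.224 T = 859.705 T − 18828
22926.7 = 915.929 T
T = 25.03 °C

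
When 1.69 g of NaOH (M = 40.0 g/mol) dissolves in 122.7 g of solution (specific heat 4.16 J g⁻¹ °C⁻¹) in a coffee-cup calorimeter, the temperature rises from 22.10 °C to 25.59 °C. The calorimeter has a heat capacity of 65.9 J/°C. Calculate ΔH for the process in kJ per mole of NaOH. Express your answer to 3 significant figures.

ΔH = -47.6 kJ/mol

|ΔT| = |25.59 − 22.10| = 3.49 °C
|q_surr| = (122.7 × 4.16 + 65.9) × 3.49 = 576.332 × 3.49 = 2011 J
n(NaOH) = 1.69 / 40.0 = 0.04225 mol
Temperature rose, so q_rxn = −|q_surr| = -2.011 kJ
ΔH = q_rxn / n = -47.60 kJ/mol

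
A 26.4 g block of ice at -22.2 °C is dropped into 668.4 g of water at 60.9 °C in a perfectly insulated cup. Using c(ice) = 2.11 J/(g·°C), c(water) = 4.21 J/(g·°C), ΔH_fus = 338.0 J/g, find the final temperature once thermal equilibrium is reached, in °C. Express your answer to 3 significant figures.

T_f = 55.1 °C

Heat to bring ice to 0 °C and melt it: q₁ = 26.4×2.11×22.2 + 26.4×338.0 = 10160 J
Heat the water can supply cooling to 0 °C: 668.4×4.21×60.9 = 171370 J > q₁, so all ice melts.
Energy balance: 668.4×4.21×(60.9 − T) = 10160 + 26.4×4.21×(T − 0)
2813.964(60.9 − T) = 10160 + 111.144 T
171370 − 10160 = 2925.108 T
T = 161210 / 2925.108 = 55.11 °C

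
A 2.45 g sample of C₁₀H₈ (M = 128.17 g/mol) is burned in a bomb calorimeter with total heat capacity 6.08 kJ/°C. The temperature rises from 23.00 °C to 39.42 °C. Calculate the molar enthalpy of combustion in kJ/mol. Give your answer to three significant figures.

ΔH = -5220 kJ/mol

ΔT = 39.42 − 23.00 = 16.42 °C
q_cal = C_cal × ΔT = 6.08 × 16.42 = 99.8336 kJ
n = 2.45 / 128.17 = 0.01912 mol
q_rxn = −q_cal = -99.8336 kJ
ΔH = -99.8336 / 0.01912 = -5221 kJ/mol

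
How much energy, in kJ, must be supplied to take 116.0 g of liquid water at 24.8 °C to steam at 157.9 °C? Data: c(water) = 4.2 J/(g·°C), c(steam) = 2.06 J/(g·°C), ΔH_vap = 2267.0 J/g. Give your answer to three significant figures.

q = 313 kJ

q1 (heat water 24.8→100.0 °C): 116.0 × 4.2 × 75.2 = 36637 J
q2 (vaporize at 100 °C): 116.0 × 2267.0 = 262972 J
q3 (heat steam 100.0→157.9 °C): 116.0 × 2.06 × 57.9 = 13836 J
Total: 36637 + 262972 + 13836 = 313445 J = 313 kJ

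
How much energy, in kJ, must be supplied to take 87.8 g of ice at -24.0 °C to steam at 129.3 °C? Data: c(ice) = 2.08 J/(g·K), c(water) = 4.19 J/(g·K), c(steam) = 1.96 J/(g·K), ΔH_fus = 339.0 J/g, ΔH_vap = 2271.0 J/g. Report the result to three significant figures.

q1 (heat ice -24.0→0.0 °C): 87.8 × 2.08 × 24.0 = 4383 J
q2 (melt at 0 °C): 87.8 × 339.0 = 29764 J
q3 (heat water 0.0→100.0 °C): 87.8 × 4.19 × 100.0 = 36788 J
q4 (vaporize at 100 °C): 87.8 × 2271.0 = 199394 J
q5 (heat steam 100.0→129.3 °C): 87.8 × 1.96 × 29.3 = 5042 J
Total: 4383 + 29764 + 36788 + 199394 + 5042 = 275371 J = 275 kJ

q = 275 kJ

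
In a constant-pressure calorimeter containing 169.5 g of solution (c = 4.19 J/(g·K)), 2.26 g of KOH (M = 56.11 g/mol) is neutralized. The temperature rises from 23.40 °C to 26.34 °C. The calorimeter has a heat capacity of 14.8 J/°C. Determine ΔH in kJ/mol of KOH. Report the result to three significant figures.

|ΔT| = |26.34 − 23.40| = 2.94 °C
|q_surr| = (169.5 × 4.19 + 14.8) × 2.94 = 725.005 × 2.94 = 2132 J
n(KOH) = 2.26 / 56.11 = 0.04028 mol
Temperature rose, so q_rxn = −|q_surr| = -2.132 kJ
ΔH = q_rxn / n = -52.93 kJ/mol

ΔH = -52.9 kJ/mol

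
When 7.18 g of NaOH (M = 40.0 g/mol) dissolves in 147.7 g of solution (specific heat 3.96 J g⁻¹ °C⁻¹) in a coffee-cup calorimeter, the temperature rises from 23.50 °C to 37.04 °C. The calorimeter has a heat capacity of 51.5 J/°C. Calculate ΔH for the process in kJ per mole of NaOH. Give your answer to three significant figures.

ΔH = -48.0 kJ/mol

|ΔT| = |37.04 − 23.50| = 13.54 °C
|q_surr| = (147.7 × 3.96 + 51.5) × 13.54 = 636.392 × 13.54 = 8617 J
n(NaOH) = 7.18 / 40.0 = 0.1795 mol
Temperature rose, so q_rxn = −|q_surr| = -8.617 kJ
ΔH = q_rxn / n = -48.01 kJ/mol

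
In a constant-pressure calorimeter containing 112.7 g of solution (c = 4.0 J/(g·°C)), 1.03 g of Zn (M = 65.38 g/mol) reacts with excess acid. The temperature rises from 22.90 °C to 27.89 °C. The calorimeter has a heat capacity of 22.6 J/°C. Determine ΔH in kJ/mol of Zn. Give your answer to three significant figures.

|ΔT| = |27.89 − 22.90| = 4.99 °C
|q_surr| = (112.7 × 4.0 + 22.6) × 4.99 = 473.4 × 4.99 = 2362 J
n(Zn) = 1.03 / 65.38 = 0.01575 mol
Temperature rose, so q_rxn = −|q_surr| = -2.362 kJ
ΔH = q_rxn / n = -150.0 kJ/mol

ΔH = -150 kJ/mol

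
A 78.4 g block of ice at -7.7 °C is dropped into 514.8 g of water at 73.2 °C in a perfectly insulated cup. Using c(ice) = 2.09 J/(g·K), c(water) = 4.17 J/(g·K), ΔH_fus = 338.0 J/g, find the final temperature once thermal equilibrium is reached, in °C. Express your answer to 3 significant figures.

T_f = 52.3 °C

Heat to bring ice to 0 °C and melt it: q₁ = 78.4×2.09×7.7 + 78.4×338.0 = 27761 J
Heat the water can supply cooling to 0 °C: 514.8×4.17×73.2 = 157140 J > q₁, so all ice melts.
Energy balance: 514.8×4.17×(73.2 − T) = 27761 + 78.4×4.17×(T − 0)
2146.716(73.2 − T) = 27761 + 326.928 T
157140 − 27761 = 2473.644 T
T = 129379 / 2473.644 = 52.30 °C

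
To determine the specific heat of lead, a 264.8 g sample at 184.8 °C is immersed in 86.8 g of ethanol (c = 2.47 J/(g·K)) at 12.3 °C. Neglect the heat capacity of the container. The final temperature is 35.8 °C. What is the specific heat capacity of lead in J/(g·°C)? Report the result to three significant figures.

q_gained = (86.8 × 2.47) × (35.8 − 12.3) = 5038 J
q_lost = 264.8 × c × (184.8 − 35.8) = 39455.2 c
Set equal: c = 5038 / 39455.2 = 0.128 J/(g·°C)

c = 0.128 J/(g·°C)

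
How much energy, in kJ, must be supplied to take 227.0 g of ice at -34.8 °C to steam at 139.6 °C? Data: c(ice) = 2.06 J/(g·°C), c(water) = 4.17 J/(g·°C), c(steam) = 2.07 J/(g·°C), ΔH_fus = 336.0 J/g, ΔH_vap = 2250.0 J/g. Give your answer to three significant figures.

q = 717 kJ

q1 (heat ice -34.8→0.0 °C): 227.0 × 2.06 × 34.8 = 16273 J
q2 (melt at 0 °C): 227.0 × 336.0 = 76272 J
q3 (heat water 0.0→100.0 °C): 227.0 × 4.17 × 100.0 = 94659 J
q4 (vaporize at 100 °C): 227.0 × 2250.0 = 510750 J
q5 (heat steam 100.0→139.6 °C): 227.0 × 2.07 × 39.6 = 18608 J
Total: 16273 + 76272 + 94659 + 510750 + 18608 = 716562 J = 717 kJ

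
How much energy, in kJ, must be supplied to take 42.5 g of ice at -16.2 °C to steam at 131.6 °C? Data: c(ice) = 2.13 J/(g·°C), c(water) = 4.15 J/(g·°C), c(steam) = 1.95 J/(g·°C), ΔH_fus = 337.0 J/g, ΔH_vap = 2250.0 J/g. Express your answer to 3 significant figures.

q1 (heat ice -16.2→0.0 °C): 42.5 × 2.13 × 16.2 = 1467 J
q2 (melt at 0 °C): 42.5 × 337.0 = 14323 J
q3 (heat water 0.0→100.0 °C): 42.5 × 4.15 × 100.0 = 17638 J
q4 (vaporize at 100 °C): 42.5 × 2250.0 = 95625 J
q5 (heat steam 100.0→131.6 °C): 42.5 × 1.95 × 31.6 = 2619 J
Total: 1467 + 14323 + 17638 + 95625 + 2619 = 131672 J = 132 kJ

q = 132 kJ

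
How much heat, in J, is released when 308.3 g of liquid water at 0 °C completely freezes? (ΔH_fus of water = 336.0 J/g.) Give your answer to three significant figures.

q = 104000 J

q = m × ΔH_fus = 308.3 × 336.0 = 103600 J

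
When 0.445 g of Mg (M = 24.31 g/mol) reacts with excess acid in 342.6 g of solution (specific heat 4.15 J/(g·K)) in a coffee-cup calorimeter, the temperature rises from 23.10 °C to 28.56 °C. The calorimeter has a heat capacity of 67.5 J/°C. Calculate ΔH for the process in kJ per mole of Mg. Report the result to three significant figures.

ΔH = -444 kJ/mol

|ΔT| = |28.56 − 23.10| = 5.46 °C
|q_surr| = (342.6 × 4.15 + 67.5) × 5.46 = 1489.29 × 5.46 = 8132 J
n(Mg) = 0.445 / 24.31 = 0.01831 mol
Temperature rose, so q_rxn = −|q_surr| = -8.132 kJ
ΔH = q_rxn / n = -444.1 kJ/mol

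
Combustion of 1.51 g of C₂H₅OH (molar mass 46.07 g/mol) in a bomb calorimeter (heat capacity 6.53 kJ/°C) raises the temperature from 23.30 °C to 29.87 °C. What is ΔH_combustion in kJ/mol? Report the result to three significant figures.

ΔT = 29.87 − 23.30 = 6.57 °C
q_cal = C_cal × ΔT = 6.53 × 6.57 = 42.9021 kJ
n = 1.51 / 46.07 = 0.03278 mol
q_rxn = −q_cal = -42.9021 kJ
ΔH = -42.9021 / 0.03278 = -1309 kJ/mol

ΔH = -1310 kJ/mol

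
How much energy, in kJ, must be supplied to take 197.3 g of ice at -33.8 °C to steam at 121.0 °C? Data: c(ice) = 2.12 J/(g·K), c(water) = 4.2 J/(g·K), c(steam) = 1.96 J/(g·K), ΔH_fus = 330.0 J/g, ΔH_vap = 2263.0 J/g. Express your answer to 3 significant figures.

q = 617 kJ

q1 (heat ice -33.8→0.0 °C): 197.3 × 2.12 × 33.8 = 14138 J
q2 (melt at 0 °C): 197.3 × 330.0 = 65109 J
q3 (heat water 0.0→100.0 °C): 197.3 × 4.2 × 100.0 = 82866 J
q4 (vaporize at 100 °C): 197.3 × 2263.0 = 446490 J
q5 (heat steam 100.0→121.0 °C): 197.3 × 1.96 × 21.0 = 8121 J
Total: 14138 + 65109 + 82866 + 446490 + 8121 = 616724 J = 617 kJ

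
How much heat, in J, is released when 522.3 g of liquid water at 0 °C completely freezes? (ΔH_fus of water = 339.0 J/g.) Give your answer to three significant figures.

q = 177000 J

q = m × ΔH_fus = 522.3 × 339.0 = 177100 J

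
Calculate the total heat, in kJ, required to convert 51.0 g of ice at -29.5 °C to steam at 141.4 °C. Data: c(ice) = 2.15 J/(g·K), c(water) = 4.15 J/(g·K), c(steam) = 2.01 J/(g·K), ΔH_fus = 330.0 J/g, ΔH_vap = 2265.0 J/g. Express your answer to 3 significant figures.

q = 161 kJ

q1 (heat ice -29.5→0.0 °C): 51.0 × 2.15 × 29.5 = 3235 J
q2 (melt at 0 °C): 51.0 × 330.0 = 16830 J
q3 (heat water 0.0→100.0 °C): 51.0 × 4.15 × 100.0 = 21165 J
q4 (vaporize at 100 °C): 51.0 × 2265.0 = 115515 J
q5 (heat steam 100.0→141.4 °C): 51.0 × 2.01 × 41.4 = 4244 J
Total: 3235 + 16830 + 21165 + 115515 + 4244 = 160989 J = 161 kJ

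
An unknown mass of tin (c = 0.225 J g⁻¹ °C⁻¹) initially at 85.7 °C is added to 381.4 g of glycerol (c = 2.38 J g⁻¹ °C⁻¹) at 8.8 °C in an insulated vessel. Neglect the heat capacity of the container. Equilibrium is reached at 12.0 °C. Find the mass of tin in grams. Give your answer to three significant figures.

q_gained = (381.4 × 2.38) × (12.0 − 8.8) = 2905 J
q_lost = m × 0.225 × (85.7 − 12.0) = 16.5825 m
m = 2905 / 16.5825 = 175 g

m = 175 g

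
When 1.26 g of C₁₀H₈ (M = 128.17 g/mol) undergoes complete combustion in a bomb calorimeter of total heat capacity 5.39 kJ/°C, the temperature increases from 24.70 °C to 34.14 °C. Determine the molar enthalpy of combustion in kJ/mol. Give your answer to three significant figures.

ΔT = 34.14 − 24.70 = 9.44 °C
q_cal = C_cal × ΔT = 5.39 × 9.44 = 50.8816 kJ
n = 1.26 / 128.17 = 0.009831 mol
q_rxn = −q_cal = -50.8816 kJ
ΔH = -50.8816 / 0.009831 = -5176 kJ/mol

ΔH = -5180 kJ/mol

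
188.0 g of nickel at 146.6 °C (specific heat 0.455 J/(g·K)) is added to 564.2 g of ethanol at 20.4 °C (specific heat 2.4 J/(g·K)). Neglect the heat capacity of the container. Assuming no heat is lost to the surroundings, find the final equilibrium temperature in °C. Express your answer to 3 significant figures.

Heat lost by nickel = heat gained by ethanol.
(188.0)(0.455)(146.6 − T) = (564.2)(2.4)(T − 20.4)
85.54 (146.6 − T) = 1354.08 (T − 20.4)
12540 − 85.54 T = 1354.08 T − 27623
40163 = 1439.62 T
T = 27.90 °C

T_f = 27.9 °C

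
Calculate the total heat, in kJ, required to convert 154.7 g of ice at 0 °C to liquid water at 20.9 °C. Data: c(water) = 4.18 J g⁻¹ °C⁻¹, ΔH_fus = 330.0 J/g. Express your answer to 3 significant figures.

q1 (melt at 0 °C): 154.7 × 330.0 = 51051 J
q2 (heat water 0.0→20.9 °C): 154.7 × 4.18 × 20.9 = 13515 J
Total: 51051 + 13515 = 64566 J = 64.6 kJ

q = 64.6 kJ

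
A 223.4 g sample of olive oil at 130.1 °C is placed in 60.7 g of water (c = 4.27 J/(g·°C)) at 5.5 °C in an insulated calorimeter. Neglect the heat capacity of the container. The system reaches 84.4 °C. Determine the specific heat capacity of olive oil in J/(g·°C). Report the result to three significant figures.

q_gained = (60.7 × 4.27) × (84.4 − 5.5) = 20450 J
q_lost = 223.4 × c × (130.1 − 84.4) = 10209.38 c
Set equal: c = 20450 / 10209.38 = 2.00 J/(g·°C)

c = 2.00 J/(g·°C)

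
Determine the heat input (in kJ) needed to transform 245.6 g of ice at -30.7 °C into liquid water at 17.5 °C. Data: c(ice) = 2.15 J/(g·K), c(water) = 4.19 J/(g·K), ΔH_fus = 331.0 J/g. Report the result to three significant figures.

q1 (heat ice -30.7→0.0 °C): 245.6 × 2.15 × 30.7 = 16211 J
q2 (melt at 0 °C): 245.6 × 331.0 = 81294 J
q3 (heat water 0.0→17.5 °C): 245.6 × 4.19 × 17.5 = 18009 J
Total: 16211 + 81294 + 18009 = 115514 J = 116 kJ

q = 116 kJ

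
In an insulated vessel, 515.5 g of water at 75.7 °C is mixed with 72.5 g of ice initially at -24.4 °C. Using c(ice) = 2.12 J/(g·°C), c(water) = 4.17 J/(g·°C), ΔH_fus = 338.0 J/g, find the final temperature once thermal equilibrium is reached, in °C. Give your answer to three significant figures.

T_f = 54.8 °C

Heat to bring ice to 0 °C and melt it: q₁ = 72.5×2.12×24.4 + 72.5×338.0 = 28255 J
Heat the water can supply cooling to 0 °C: 515.5×4.17×75.7 = 162727 J > q₁, so all ice melts.
Energy balance: 515.5×4.17×(75.7 − T) = 28255 + 72.5×4.17×(T − 0)
2149.635(75.7 − T) = 28255 + 302.325 T
162727 − 28255 = 2451.960 T
T = 134472 / 2451.960 = 54.84 °C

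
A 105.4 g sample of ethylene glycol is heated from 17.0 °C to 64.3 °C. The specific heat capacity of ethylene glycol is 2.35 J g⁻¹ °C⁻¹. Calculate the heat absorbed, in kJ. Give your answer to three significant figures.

q = m c ΔT = 105.4 × 2.35 × (64.3 − 17.0)
q = 105.4 × 2.35 × 47.3 = 11720 J = 11.7 kJ

q = 11.7 kJ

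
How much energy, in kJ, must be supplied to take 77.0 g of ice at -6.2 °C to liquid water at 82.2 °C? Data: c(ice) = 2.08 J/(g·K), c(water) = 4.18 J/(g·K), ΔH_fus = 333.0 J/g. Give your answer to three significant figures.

q1 (heat ice -6.2→0.0 °C): 77.0 × 2.08 × 6.2 = 993 J
q2 (melt at 0 °C): 77.0 × 333.0 = 25641 J
q3 (heat water 0.0→82.2 °C): 77.0 × 4.18 × 82.2 = 26457 J
Total: 993 + 25641 + 26457 = 53091 J = 53.1 kJ

q = 53.1 kJ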